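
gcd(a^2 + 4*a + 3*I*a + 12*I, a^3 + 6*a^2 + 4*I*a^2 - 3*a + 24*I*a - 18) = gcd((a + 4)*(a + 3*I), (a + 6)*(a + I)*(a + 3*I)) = a + 3*I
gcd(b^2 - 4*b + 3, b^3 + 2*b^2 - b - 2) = b - 1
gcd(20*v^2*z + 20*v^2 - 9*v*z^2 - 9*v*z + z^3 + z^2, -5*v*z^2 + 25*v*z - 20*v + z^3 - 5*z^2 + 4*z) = -5*v + z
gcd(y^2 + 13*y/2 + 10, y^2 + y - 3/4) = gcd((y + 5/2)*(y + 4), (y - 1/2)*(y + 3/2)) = 1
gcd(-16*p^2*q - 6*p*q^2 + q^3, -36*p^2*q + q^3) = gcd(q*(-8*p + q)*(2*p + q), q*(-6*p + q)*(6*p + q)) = q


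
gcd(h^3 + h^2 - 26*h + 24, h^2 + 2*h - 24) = h^2 + 2*h - 24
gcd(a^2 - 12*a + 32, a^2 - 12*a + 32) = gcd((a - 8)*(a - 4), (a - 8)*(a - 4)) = a^2 - 12*a + 32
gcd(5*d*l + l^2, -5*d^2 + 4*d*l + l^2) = 5*d + l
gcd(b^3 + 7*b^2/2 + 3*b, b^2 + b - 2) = b + 2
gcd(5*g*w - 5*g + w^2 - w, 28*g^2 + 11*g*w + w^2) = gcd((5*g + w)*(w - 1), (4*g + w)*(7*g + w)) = 1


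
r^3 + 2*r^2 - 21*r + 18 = (r - 3)*(r - 1)*(r + 6)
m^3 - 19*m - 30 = (m - 5)*(m + 2)*(m + 3)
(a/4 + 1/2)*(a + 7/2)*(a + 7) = a^3/4 + 25*a^2/8 + 91*a/8 + 49/4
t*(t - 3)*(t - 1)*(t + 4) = t^4 - 13*t^2 + 12*t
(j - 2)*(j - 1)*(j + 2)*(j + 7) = j^4 + 6*j^3 - 11*j^2 - 24*j + 28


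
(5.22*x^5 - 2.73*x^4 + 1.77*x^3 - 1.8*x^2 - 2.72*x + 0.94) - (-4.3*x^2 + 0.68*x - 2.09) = 5.22*x^5 - 2.73*x^4 + 1.77*x^3 + 2.5*x^2 - 3.4*x + 3.03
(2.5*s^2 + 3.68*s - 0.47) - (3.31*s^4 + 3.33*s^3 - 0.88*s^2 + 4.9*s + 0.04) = -3.31*s^4 - 3.33*s^3 + 3.38*s^2 - 1.22*s - 0.51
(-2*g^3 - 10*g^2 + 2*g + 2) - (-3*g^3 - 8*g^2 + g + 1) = g^3 - 2*g^2 + g + 1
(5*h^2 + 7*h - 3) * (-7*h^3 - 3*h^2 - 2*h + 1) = -35*h^5 - 64*h^4 - 10*h^3 + 13*h - 3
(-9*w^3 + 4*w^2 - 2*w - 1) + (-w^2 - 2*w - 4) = -9*w^3 + 3*w^2 - 4*w - 5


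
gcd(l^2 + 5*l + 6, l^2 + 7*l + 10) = l + 2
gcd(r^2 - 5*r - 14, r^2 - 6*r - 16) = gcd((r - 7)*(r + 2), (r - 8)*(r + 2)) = r + 2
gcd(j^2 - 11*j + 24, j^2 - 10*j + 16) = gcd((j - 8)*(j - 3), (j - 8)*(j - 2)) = j - 8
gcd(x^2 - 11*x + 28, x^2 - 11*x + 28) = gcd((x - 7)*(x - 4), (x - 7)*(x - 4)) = x^2 - 11*x + 28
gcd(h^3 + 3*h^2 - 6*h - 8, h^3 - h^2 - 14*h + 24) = h^2 + 2*h - 8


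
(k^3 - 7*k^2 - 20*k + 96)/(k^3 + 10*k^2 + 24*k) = (k^2 - 11*k + 24)/(k*(k + 6))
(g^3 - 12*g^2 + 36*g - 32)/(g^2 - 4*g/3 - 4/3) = 3*(g^2 - 10*g + 16)/(3*g + 2)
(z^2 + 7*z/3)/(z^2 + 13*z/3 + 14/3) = z/(z + 2)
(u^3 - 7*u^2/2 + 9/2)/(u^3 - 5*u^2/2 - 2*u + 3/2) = (2*u - 3)/(2*u - 1)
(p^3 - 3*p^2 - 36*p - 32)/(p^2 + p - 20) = (p^3 - 3*p^2 - 36*p - 32)/(p^2 + p - 20)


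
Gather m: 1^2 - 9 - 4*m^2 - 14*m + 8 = -4*m^2 - 14*m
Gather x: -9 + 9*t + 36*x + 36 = 9*t + 36*x + 27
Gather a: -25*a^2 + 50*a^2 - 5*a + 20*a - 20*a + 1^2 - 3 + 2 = 25*a^2 - 5*a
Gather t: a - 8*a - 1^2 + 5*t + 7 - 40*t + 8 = -7*a - 35*t + 14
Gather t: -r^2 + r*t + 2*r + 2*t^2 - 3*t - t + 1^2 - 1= -r^2 + 2*r + 2*t^2 + t*(r - 4)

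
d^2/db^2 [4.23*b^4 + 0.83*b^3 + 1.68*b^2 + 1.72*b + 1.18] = 50.76*b^2 + 4.98*b + 3.36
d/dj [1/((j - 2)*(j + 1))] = (1 - 2*j)/(j^4 - 2*j^3 - 3*j^2 + 4*j + 4)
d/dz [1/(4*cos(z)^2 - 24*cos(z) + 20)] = (cos(z) - 3)*sin(z)/(2*(cos(z)^2 - 6*cos(z) + 5)^2)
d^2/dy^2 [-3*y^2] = -6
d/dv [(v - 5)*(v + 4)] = 2*v - 1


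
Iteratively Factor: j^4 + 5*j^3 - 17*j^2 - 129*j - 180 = (j - 5)*(j^3 + 10*j^2 + 33*j + 36) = (j - 5)*(j + 3)*(j^2 + 7*j + 12) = (j - 5)*(j + 3)^2*(j + 4)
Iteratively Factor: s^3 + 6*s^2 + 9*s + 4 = (s + 1)*(s^2 + 5*s + 4) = (s + 1)^2*(s + 4)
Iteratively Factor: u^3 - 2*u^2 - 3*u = (u)*(u^2 - 2*u - 3) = u*(u - 3)*(u + 1)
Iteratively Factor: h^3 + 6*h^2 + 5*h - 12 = (h + 3)*(h^2 + 3*h - 4) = (h - 1)*(h + 3)*(h + 4)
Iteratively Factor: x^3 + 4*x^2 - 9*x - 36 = (x - 3)*(x^2 + 7*x + 12) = (x - 3)*(x + 3)*(x + 4)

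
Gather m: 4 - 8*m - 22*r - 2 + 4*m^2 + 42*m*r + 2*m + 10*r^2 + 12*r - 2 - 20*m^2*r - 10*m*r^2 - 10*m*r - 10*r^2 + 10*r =m^2*(4 - 20*r) + m*(-10*r^2 + 32*r - 6)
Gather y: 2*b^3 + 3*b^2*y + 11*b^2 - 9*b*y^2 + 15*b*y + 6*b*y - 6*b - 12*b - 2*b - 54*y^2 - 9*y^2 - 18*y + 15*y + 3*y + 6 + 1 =2*b^3 + 11*b^2 - 20*b + y^2*(-9*b - 63) + y*(3*b^2 + 21*b) + 7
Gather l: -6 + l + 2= l - 4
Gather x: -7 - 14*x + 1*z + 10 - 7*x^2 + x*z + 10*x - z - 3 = -7*x^2 + x*(z - 4)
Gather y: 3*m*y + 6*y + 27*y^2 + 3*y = 27*y^2 + y*(3*m + 9)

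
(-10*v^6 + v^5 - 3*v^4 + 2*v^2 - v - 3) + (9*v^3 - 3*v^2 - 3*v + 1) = -10*v^6 + v^5 - 3*v^4 + 9*v^3 - v^2 - 4*v - 2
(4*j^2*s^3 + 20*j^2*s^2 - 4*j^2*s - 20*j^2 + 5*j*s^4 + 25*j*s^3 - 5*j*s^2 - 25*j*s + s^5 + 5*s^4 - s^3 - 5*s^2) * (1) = 4*j^2*s^3 + 20*j^2*s^2 - 4*j^2*s - 20*j^2 + 5*j*s^4 + 25*j*s^3 - 5*j*s^2 - 25*j*s + s^5 + 5*s^4 - s^3 - 5*s^2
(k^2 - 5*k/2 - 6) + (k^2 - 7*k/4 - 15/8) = 2*k^2 - 17*k/4 - 63/8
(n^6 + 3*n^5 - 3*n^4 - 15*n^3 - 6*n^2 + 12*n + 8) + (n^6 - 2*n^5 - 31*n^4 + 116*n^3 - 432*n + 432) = 2*n^6 + n^5 - 34*n^4 + 101*n^3 - 6*n^2 - 420*n + 440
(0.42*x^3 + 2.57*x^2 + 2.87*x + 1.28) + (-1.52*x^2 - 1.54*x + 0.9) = 0.42*x^3 + 1.05*x^2 + 1.33*x + 2.18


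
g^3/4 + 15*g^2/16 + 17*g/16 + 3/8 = (g/4 + 1/2)*(g + 3/4)*(g + 1)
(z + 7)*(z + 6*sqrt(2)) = z^2 + 7*z + 6*sqrt(2)*z + 42*sqrt(2)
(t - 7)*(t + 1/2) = t^2 - 13*t/2 - 7/2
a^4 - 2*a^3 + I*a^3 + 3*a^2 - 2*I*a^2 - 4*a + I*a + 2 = (a - 1)^2*(a - I)*(a + 2*I)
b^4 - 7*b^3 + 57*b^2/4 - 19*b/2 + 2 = (b - 4)*(b - 2)*(b - 1/2)^2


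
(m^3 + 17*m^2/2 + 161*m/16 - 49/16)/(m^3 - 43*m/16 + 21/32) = 2*(m + 7)/(2*m - 3)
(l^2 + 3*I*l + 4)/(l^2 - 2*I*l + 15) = (l^2 + 3*I*l + 4)/(l^2 - 2*I*l + 15)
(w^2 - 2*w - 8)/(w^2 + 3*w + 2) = (w - 4)/(w + 1)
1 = 1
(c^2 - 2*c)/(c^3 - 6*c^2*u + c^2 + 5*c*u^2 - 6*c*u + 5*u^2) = c*(c - 2)/(c^3 - 6*c^2*u + c^2 + 5*c*u^2 - 6*c*u + 5*u^2)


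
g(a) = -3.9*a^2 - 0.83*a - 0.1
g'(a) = -7.8*a - 0.83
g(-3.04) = -33.62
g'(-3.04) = 22.88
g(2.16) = -20.09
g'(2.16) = -17.68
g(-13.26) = -674.82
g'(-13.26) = 102.60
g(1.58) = -11.15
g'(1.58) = -13.15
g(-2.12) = -15.87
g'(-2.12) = 15.71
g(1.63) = -11.81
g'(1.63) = -13.54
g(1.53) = -10.50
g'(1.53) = -12.76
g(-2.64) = -25.09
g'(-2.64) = 19.76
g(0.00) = -0.10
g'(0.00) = -0.83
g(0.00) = -0.10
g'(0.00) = -0.83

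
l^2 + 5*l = l*(l + 5)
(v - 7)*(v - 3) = v^2 - 10*v + 21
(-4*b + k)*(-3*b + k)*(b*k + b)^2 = 12*b^4*k^2 + 24*b^4*k + 12*b^4 - 7*b^3*k^3 - 14*b^3*k^2 - 7*b^3*k + b^2*k^4 + 2*b^2*k^3 + b^2*k^2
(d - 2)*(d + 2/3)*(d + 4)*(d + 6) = d^4 + 26*d^3/3 + 28*d^2/3 - 136*d/3 - 32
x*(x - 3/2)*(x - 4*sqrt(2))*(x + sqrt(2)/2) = x^4 - 7*sqrt(2)*x^3/2 - 3*x^3/2 - 4*x^2 + 21*sqrt(2)*x^2/4 + 6*x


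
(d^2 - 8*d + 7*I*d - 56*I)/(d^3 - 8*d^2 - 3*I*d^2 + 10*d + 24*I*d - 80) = (d + 7*I)/(d^2 - 3*I*d + 10)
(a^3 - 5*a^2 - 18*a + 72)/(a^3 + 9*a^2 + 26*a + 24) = (a^2 - 9*a + 18)/(a^2 + 5*a + 6)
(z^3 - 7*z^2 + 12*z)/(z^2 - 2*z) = (z^2 - 7*z + 12)/(z - 2)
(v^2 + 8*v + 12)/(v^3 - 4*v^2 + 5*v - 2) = (v^2 + 8*v + 12)/(v^3 - 4*v^2 + 5*v - 2)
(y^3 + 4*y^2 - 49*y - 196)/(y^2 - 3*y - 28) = y + 7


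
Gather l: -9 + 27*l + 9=27*l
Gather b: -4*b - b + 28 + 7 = 35 - 5*b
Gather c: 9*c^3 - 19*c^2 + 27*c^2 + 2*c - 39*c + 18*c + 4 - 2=9*c^3 + 8*c^2 - 19*c + 2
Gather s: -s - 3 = -s - 3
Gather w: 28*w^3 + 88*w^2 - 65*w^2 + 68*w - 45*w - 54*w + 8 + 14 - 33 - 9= 28*w^3 + 23*w^2 - 31*w - 20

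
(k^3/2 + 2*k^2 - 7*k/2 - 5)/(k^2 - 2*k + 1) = (k^3 + 4*k^2 - 7*k - 10)/(2*(k^2 - 2*k + 1))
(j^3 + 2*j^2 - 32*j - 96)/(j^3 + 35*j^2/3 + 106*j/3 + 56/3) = 3*(j^2 - 2*j - 24)/(3*j^2 + 23*j + 14)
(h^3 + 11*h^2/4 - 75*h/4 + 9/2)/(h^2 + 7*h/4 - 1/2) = (h^2 + 3*h - 18)/(h + 2)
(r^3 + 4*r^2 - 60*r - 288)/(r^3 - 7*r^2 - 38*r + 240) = (r + 6)/(r - 5)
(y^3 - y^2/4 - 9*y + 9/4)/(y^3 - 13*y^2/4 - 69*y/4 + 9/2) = (y - 3)/(y - 6)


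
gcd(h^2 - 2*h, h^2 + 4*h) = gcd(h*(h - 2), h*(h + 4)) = h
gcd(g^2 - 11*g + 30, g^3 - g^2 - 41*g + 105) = g - 5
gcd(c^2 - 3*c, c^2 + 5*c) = c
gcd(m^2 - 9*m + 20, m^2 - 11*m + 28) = m - 4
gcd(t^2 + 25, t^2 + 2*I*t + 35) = t - 5*I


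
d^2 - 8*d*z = d*(d - 8*z)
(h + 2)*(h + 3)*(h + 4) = h^3 + 9*h^2 + 26*h + 24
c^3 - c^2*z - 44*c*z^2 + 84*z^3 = (c - 6*z)*(c - 2*z)*(c + 7*z)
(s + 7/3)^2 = s^2 + 14*s/3 + 49/9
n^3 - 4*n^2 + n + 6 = (n - 3)*(n - 2)*(n + 1)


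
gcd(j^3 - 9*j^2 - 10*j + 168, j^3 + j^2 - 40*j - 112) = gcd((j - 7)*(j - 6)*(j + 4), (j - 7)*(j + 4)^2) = j^2 - 3*j - 28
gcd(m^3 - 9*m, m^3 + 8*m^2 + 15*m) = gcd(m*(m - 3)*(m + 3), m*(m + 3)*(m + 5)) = m^2 + 3*m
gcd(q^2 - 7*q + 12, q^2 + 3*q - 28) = q - 4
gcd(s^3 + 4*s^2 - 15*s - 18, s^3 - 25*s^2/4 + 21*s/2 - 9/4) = s - 3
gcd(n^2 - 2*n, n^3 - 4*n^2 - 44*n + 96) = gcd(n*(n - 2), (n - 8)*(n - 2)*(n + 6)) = n - 2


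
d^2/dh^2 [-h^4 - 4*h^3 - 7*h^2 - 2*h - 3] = -12*h^2 - 24*h - 14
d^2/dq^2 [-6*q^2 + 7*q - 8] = -12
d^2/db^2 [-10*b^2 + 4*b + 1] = -20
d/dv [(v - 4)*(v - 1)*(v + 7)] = 3*v^2 + 4*v - 31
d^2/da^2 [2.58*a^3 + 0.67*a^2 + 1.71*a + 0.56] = 15.48*a + 1.34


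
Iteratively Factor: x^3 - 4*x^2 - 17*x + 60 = (x - 5)*(x^2 + x - 12) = (x - 5)*(x + 4)*(x - 3)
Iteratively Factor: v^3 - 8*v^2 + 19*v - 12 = (v - 1)*(v^2 - 7*v + 12) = (v - 4)*(v - 1)*(v - 3)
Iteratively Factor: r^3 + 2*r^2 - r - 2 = (r + 1)*(r^2 + r - 2) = (r + 1)*(r + 2)*(r - 1)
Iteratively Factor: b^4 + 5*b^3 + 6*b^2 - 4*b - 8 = (b + 2)*(b^3 + 3*b^2 - 4) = (b + 2)^2*(b^2 + b - 2) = (b + 2)^3*(b - 1)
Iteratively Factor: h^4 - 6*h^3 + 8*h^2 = (h)*(h^3 - 6*h^2 + 8*h) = h*(h - 4)*(h^2 - 2*h) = h*(h - 4)*(h - 2)*(h)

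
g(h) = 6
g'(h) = 0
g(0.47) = 6.00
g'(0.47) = 0.00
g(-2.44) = 6.00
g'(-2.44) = 0.00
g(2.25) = 6.00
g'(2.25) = 0.00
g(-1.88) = 6.00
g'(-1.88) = 0.00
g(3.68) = 6.00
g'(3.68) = 0.00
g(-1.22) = 6.00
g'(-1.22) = 0.00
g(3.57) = 6.00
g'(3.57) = 0.00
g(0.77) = 6.00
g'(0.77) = 0.00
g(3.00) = 6.00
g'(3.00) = 0.00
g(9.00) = 6.00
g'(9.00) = 0.00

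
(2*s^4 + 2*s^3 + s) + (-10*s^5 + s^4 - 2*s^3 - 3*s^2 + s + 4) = -10*s^5 + 3*s^4 - 3*s^2 + 2*s + 4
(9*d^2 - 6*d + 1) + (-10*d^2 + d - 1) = -d^2 - 5*d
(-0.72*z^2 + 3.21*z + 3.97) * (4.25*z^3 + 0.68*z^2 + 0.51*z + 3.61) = -3.06*z^5 + 13.1529*z^4 + 18.6881*z^3 + 1.7375*z^2 + 13.6128*z + 14.3317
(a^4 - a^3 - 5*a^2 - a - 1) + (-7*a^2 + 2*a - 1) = a^4 - a^3 - 12*a^2 + a - 2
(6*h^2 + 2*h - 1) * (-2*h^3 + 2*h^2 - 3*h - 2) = -12*h^5 + 8*h^4 - 12*h^3 - 20*h^2 - h + 2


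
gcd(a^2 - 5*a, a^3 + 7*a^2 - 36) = 1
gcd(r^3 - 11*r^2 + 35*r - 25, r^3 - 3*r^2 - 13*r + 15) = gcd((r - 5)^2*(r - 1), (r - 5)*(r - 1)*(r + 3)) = r^2 - 6*r + 5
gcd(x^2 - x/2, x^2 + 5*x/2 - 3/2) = x - 1/2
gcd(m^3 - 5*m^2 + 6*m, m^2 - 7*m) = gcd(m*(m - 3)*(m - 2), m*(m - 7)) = m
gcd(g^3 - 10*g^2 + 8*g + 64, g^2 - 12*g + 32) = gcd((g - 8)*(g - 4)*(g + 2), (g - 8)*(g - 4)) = g^2 - 12*g + 32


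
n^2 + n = n*(n + 1)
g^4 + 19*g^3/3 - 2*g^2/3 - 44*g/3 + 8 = (g - 1)*(g - 2/3)*(g + 2)*(g + 6)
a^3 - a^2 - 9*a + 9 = (a - 3)*(a - 1)*(a + 3)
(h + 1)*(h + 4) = h^2 + 5*h + 4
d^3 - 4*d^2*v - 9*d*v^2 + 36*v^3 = (d - 4*v)*(d - 3*v)*(d + 3*v)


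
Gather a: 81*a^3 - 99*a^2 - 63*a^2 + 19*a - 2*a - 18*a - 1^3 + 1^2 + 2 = 81*a^3 - 162*a^2 - a + 2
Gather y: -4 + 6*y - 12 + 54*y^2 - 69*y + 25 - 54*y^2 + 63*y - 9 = 0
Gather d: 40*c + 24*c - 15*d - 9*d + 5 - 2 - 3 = 64*c - 24*d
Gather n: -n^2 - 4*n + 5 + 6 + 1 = -n^2 - 4*n + 12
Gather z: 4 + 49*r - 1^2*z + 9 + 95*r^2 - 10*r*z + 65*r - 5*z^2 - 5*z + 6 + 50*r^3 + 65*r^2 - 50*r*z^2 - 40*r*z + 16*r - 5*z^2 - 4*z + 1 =50*r^3 + 160*r^2 + 130*r + z^2*(-50*r - 10) + z*(-50*r - 10) + 20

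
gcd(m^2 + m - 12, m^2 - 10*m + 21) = m - 3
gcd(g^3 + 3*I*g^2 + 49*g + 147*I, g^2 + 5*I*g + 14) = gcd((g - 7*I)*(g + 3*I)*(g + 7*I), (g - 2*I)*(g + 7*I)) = g + 7*I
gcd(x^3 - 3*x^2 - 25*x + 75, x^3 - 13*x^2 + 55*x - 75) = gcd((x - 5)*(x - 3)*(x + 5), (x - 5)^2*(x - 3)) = x^2 - 8*x + 15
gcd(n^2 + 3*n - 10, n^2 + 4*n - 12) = n - 2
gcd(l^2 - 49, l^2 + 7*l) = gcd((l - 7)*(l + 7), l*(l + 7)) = l + 7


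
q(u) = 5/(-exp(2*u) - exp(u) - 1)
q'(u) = 5*(2*exp(2*u) + exp(u))/(-exp(2*u) - exp(u) - 1)^2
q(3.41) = -0.01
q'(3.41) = 0.01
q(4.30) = -0.00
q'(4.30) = 0.00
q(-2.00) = -4.33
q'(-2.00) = 0.65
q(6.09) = -0.00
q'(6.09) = 0.00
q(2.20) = -0.05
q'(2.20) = 0.10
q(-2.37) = -4.54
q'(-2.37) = 0.46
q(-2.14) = -4.42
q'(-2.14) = 0.57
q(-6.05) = -4.99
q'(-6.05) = 0.01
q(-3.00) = -4.75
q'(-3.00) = 0.25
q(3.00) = -0.01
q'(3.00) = 0.02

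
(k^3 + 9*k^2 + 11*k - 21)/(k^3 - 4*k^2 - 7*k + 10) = (k^2 + 10*k + 21)/(k^2 - 3*k - 10)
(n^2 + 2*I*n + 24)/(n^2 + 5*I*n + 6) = (n - 4*I)/(n - I)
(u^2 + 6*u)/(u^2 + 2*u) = (u + 6)/(u + 2)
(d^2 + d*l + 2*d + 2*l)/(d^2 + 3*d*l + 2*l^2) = (d + 2)/(d + 2*l)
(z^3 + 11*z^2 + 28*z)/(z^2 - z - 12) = z*(z^2 + 11*z + 28)/(z^2 - z - 12)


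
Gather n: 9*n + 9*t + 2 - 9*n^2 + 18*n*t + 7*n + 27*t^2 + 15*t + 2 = -9*n^2 + n*(18*t + 16) + 27*t^2 + 24*t + 4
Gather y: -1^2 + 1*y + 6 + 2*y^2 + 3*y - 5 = 2*y^2 + 4*y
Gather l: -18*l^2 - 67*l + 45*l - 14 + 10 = -18*l^2 - 22*l - 4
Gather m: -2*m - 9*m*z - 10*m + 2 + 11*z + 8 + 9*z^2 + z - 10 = m*(-9*z - 12) + 9*z^2 + 12*z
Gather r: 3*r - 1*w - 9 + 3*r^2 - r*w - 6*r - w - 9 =3*r^2 + r*(-w - 3) - 2*w - 18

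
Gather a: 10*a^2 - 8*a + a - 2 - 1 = 10*a^2 - 7*a - 3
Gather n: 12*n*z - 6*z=12*n*z - 6*z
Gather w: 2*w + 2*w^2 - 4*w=2*w^2 - 2*w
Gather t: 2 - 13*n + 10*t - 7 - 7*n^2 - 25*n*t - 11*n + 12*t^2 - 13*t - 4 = -7*n^2 - 24*n + 12*t^2 + t*(-25*n - 3) - 9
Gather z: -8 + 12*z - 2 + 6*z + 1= 18*z - 9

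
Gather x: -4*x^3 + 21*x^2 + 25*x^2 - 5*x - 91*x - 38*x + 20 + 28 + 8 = -4*x^3 + 46*x^2 - 134*x + 56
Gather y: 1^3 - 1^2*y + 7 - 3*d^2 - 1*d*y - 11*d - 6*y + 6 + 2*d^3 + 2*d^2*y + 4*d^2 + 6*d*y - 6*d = 2*d^3 + d^2 - 17*d + y*(2*d^2 + 5*d - 7) + 14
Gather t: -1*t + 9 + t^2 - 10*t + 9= t^2 - 11*t + 18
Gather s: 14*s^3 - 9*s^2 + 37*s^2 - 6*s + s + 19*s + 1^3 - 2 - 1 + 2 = 14*s^3 + 28*s^2 + 14*s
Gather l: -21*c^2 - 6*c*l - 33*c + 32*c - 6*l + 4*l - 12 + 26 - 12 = -21*c^2 - c + l*(-6*c - 2) + 2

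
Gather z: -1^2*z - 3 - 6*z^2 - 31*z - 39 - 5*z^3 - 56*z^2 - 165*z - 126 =-5*z^3 - 62*z^2 - 197*z - 168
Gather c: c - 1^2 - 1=c - 2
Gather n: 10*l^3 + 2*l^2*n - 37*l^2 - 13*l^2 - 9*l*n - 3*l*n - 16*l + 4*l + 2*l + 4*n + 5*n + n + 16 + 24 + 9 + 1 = 10*l^3 - 50*l^2 - 10*l + n*(2*l^2 - 12*l + 10) + 50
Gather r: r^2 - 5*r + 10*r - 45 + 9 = r^2 + 5*r - 36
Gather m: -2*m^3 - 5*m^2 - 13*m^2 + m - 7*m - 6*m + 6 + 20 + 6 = -2*m^3 - 18*m^2 - 12*m + 32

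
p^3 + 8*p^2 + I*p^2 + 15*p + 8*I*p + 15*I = (p + 3)*(p + 5)*(p + I)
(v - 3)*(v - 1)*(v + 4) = v^3 - 13*v + 12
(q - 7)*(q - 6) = q^2 - 13*q + 42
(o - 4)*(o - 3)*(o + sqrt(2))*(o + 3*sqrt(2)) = o^4 - 7*o^3 + 4*sqrt(2)*o^3 - 28*sqrt(2)*o^2 + 18*o^2 - 42*o + 48*sqrt(2)*o + 72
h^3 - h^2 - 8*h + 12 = (h - 2)^2*(h + 3)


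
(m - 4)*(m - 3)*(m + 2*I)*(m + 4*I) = m^4 - 7*m^3 + 6*I*m^3 + 4*m^2 - 42*I*m^2 + 56*m + 72*I*m - 96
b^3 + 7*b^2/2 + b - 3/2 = (b - 1/2)*(b + 1)*(b + 3)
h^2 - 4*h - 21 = (h - 7)*(h + 3)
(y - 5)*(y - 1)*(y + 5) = y^3 - y^2 - 25*y + 25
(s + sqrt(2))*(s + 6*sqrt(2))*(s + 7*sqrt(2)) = s^3 + 14*sqrt(2)*s^2 + 110*s + 84*sqrt(2)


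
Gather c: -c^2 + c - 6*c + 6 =-c^2 - 5*c + 6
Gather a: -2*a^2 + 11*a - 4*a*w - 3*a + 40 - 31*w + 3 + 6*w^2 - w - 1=-2*a^2 + a*(8 - 4*w) + 6*w^2 - 32*w + 42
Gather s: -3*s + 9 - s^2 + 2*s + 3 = -s^2 - s + 12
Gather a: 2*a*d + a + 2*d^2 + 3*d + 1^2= a*(2*d + 1) + 2*d^2 + 3*d + 1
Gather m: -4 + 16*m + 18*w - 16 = 16*m + 18*w - 20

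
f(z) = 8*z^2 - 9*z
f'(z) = 16*z - 9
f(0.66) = -2.46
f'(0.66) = 1.56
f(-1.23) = 23.17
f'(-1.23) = -28.68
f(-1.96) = 48.37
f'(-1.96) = -40.36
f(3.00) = 45.00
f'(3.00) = 39.00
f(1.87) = 11.15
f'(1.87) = 20.92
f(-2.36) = 65.80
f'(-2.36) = -46.76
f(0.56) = -2.53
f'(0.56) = -0.04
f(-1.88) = 45.20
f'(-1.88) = -39.08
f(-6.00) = 342.00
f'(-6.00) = -105.00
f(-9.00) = 729.00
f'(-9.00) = -153.00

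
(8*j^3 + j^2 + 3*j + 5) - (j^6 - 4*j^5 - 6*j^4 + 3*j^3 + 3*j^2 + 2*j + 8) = -j^6 + 4*j^5 + 6*j^4 + 5*j^3 - 2*j^2 + j - 3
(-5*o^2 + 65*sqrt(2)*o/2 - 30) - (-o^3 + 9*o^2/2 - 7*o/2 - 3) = o^3 - 19*o^2/2 + 7*o/2 + 65*sqrt(2)*o/2 - 27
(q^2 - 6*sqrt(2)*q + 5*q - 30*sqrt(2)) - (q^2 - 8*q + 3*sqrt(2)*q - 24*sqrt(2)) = -9*sqrt(2)*q + 13*q - 6*sqrt(2)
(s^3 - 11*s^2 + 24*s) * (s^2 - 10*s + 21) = s^5 - 21*s^4 + 155*s^3 - 471*s^2 + 504*s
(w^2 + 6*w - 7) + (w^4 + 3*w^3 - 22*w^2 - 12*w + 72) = w^4 + 3*w^3 - 21*w^2 - 6*w + 65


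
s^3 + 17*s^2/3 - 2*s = s*(s - 1/3)*(s + 6)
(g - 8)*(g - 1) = g^2 - 9*g + 8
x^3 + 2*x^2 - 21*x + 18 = (x - 3)*(x - 1)*(x + 6)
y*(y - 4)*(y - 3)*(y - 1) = y^4 - 8*y^3 + 19*y^2 - 12*y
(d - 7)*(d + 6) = d^2 - d - 42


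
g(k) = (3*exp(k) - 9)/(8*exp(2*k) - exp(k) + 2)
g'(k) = (3*exp(k) - 9)*(-16*exp(2*k) + exp(k))/(8*exp(2*k) - exp(k) + 2)^2 + 3*exp(k)/(8*exp(2*k) - exp(k) + 2)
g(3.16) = 0.01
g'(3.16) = -0.01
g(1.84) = 0.03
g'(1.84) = -0.00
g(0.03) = -0.62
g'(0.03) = 1.38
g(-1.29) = -3.51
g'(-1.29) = 1.76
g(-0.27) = -1.14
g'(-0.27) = 2.04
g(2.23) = 0.03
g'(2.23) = -0.01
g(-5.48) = -4.50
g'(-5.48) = -0.00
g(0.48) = -0.20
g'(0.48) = 0.60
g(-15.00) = -4.50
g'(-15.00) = 0.00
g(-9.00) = -4.50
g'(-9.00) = 0.00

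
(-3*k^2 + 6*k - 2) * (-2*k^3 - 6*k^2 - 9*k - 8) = 6*k^5 + 6*k^4 - 5*k^3 - 18*k^2 - 30*k + 16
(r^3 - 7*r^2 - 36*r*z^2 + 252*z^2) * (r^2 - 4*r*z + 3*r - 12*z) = r^5 - 4*r^4*z - 4*r^4 - 36*r^3*z^2 + 16*r^3*z - 21*r^3 + 144*r^2*z^3 + 144*r^2*z^2 + 84*r^2*z - 576*r*z^3 + 756*r*z^2 - 3024*z^3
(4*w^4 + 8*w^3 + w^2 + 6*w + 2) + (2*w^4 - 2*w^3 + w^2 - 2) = 6*w^4 + 6*w^3 + 2*w^2 + 6*w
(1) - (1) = 0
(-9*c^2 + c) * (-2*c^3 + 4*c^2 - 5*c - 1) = 18*c^5 - 38*c^4 + 49*c^3 + 4*c^2 - c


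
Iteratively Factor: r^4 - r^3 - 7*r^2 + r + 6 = (r + 2)*(r^3 - 3*r^2 - r + 3) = (r - 3)*(r + 2)*(r^2 - 1) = (r - 3)*(r - 1)*(r + 2)*(r + 1)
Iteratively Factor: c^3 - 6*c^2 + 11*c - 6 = (c - 1)*(c^2 - 5*c + 6) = (c - 2)*(c - 1)*(c - 3)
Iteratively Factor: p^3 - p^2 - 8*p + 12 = (p - 2)*(p^2 + p - 6) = (p - 2)^2*(p + 3)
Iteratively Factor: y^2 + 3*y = (y + 3)*(y)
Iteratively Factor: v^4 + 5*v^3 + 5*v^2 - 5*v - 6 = (v + 2)*(v^3 + 3*v^2 - v - 3) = (v - 1)*(v + 2)*(v^2 + 4*v + 3) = (v - 1)*(v + 1)*(v + 2)*(v + 3)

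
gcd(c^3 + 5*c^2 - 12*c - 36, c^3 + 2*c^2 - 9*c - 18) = c^2 - c - 6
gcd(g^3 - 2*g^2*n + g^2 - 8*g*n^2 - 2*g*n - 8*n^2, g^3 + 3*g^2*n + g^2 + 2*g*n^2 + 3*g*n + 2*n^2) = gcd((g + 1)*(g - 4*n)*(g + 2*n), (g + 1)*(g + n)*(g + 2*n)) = g^2 + 2*g*n + g + 2*n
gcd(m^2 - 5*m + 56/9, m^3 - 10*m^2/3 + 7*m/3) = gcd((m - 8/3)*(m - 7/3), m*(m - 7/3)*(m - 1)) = m - 7/3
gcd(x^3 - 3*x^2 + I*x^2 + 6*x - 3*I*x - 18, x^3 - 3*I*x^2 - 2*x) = x - 2*I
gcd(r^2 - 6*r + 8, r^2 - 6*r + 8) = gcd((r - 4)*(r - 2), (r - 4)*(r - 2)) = r^2 - 6*r + 8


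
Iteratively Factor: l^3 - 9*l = (l)*(l^2 - 9) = l*(l - 3)*(l + 3)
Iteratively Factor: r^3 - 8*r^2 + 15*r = (r)*(r^2 - 8*r + 15) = r*(r - 3)*(r - 5)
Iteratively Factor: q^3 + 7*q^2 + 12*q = (q + 4)*(q^2 + 3*q) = q*(q + 4)*(q + 3)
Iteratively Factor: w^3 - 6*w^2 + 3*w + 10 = (w - 5)*(w^2 - w - 2) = (w - 5)*(w - 2)*(w + 1)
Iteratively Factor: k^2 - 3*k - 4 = (k - 4)*(k + 1)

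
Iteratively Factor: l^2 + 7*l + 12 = (l + 3)*(l + 4)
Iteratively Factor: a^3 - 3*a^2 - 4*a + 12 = (a - 2)*(a^2 - a - 6) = (a - 2)*(a + 2)*(a - 3)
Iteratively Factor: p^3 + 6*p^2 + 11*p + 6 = (p + 2)*(p^2 + 4*p + 3) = (p + 1)*(p + 2)*(p + 3)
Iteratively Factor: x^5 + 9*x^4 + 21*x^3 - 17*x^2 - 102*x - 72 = (x + 3)*(x^4 + 6*x^3 + 3*x^2 - 26*x - 24) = (x + 3)*(x + 4)*(x^3 + 2*x^2 - 5*x - 6) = (x + 3)^2*(x + 4)*(x^2 - x - 2) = (x + 1)*(x + 3)^2*(x + 4)*(x - 2)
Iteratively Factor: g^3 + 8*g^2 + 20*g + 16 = (g + 2)*(g^2 + 6*g + 8) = (g + 2)^2*(g + 4)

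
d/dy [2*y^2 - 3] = 4*y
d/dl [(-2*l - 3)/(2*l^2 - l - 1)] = (-4*l^2 + 2*l + (2*l + 3)*(4*l - 1) + 2)/(-2*l^2 + l + 1)^2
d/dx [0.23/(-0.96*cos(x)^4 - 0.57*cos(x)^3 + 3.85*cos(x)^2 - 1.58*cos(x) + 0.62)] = (-0.8832*cos(x)^3 - 0.3933*cos(x)^2 + 1.771*cos(x) - 0.3634)*sin(x)/(0.96*cos(x)^4 + 0.57*cos(x)^3 - 3.85*cos(x)^2 + 1.58*cos(x) - 0.62)^2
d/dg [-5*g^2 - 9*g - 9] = -10*g - 9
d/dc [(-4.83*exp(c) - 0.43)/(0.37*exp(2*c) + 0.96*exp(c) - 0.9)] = (1.7871*exp(2*c) + 0.3182*exp(c) + 4.7598)*exp(c)/(0.1369*exp(4*c) + 0.7104*exp(3*c) + 0.2556*exp(2*c) - 1.728*exp(c) + 0.81)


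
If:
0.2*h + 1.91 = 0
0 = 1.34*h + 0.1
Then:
No Solution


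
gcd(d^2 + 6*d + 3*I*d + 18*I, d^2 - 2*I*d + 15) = d + 3*I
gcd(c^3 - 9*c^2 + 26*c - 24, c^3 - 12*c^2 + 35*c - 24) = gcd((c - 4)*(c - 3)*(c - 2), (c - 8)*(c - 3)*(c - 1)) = c - 3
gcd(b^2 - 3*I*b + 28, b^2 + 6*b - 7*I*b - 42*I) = b - 7*I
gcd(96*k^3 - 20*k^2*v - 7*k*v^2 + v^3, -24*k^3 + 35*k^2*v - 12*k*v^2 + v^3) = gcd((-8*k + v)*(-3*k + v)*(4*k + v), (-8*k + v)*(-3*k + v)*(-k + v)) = 24*k^2 - 11*k*v + v^2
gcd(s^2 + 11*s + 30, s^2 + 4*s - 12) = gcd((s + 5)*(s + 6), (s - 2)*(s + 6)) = s + 6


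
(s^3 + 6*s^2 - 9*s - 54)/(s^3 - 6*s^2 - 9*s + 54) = (s + 6)/(s - 6)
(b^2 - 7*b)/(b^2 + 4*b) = (b - 7)/(b + 4)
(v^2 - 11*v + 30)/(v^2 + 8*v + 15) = (v^2 - 11*v + 30)/(v^2 + 8*v + 15)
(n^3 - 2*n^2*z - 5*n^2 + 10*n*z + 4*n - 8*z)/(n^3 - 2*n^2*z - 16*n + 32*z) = (n - 1)/(n + 4)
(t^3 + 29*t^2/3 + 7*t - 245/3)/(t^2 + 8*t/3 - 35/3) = t + 7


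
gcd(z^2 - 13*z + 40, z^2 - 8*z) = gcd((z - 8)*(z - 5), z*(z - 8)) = z - 8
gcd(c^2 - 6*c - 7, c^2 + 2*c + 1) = c + 1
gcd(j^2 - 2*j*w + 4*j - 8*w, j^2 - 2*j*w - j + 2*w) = -j + 2*w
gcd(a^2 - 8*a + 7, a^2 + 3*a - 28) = 1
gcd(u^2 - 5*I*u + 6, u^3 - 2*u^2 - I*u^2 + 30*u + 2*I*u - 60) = u - 6*I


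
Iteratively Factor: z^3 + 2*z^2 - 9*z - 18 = (z - 3)*(z^2 + 5*z + 6) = (z - 3)*(z + 2)*(z + 3)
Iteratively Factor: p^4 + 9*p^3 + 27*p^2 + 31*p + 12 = (p + 4)*(p^3 + 5*p^2 + 7*p + 3) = (p + 1)*(p + 4)*(p^2 + 4*p + 3) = (p + 1)*(p + 3)*(p + 4)*(p + 1)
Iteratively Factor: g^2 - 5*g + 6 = (g - 3)*(g - 2)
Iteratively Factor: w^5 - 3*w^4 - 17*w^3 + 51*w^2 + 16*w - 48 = (w - 4)*(w^4 + w^3 - 13*w^2 - w + 12) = (w - 4)*(w - 3)*(w^3 + 4*w^2 - w - 4) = (w - 4)*(w - 3)*(w + 4)*(w^2 - 1) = (w - 4)*(w - 3)*(w + 1)*(w + 4)*(w - 1)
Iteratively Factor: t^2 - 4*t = (t - 4)*(t)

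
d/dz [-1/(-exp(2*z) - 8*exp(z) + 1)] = 2*(-exp(z) - 4)*exp(z)/(exp(2*z) + 8*exp(z) - 1)^2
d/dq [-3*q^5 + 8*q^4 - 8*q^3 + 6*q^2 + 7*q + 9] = -15*q^4 + 32*q^3 - 24*q^2 + 12*q + 7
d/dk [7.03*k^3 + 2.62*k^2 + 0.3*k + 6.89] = 21.09*k^2 + 5.24*k + 0.3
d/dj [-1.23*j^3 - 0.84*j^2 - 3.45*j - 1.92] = -3.69*j^2 - 1.68*j - 3.45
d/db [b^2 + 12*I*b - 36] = 2*b + 12*I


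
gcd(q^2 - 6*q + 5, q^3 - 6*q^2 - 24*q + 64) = 1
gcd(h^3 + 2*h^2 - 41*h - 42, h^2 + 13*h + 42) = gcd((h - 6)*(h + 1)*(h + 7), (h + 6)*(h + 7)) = h + 7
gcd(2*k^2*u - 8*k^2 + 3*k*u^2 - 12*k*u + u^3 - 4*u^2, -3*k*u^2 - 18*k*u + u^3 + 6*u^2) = 1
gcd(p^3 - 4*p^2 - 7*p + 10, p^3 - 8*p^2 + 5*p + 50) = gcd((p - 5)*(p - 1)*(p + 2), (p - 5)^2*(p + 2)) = p^2 - 3*p - 10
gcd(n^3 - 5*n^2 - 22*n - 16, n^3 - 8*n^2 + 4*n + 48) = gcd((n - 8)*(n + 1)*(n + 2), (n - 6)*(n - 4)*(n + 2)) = n + 2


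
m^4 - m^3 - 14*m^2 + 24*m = m*(m - 3)*(m - 2)*(m + 4)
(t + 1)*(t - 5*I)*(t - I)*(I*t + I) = I*t^4 + 6*t^3 + 2*I*t^3 + 12*t^2 - 4*I*t^2 + 6*t - 10*I*t - 5*I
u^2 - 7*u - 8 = (u - 8)*(u + 1)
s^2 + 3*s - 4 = (s - 1)*(s + 4)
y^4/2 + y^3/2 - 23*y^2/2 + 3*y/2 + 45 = (y/2 + 1)*(y - 3)^2*(y + 5)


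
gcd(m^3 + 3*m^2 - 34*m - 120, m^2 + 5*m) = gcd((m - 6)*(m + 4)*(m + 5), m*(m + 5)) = m + 5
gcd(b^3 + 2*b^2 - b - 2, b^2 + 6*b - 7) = b - 1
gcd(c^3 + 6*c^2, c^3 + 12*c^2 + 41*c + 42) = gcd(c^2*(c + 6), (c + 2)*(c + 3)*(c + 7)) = 1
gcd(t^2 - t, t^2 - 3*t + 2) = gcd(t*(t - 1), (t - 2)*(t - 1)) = t - 1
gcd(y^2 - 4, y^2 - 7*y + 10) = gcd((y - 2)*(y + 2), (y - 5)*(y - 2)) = y - 2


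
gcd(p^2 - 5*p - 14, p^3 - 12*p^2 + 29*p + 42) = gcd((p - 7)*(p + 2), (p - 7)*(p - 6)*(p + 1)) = p - 7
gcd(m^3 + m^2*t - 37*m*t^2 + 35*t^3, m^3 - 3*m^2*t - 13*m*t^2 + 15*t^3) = m^2 - 6*m*t + 5*t^2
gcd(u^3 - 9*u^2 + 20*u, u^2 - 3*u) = u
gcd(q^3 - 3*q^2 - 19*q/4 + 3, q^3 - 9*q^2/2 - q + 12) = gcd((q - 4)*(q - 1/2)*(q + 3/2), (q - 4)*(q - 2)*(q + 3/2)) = q^2 - 5*q/2 - 6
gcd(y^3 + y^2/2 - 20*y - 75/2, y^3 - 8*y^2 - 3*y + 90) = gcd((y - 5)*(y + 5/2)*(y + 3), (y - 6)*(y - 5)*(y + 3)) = y^2 - 2*y - 15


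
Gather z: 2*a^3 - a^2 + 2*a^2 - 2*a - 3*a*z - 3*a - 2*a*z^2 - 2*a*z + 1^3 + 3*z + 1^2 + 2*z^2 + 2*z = 2*a^3 + a^2 - 5*a + z^2*(2 - 2*a) + z*(5 - 5*a) + 2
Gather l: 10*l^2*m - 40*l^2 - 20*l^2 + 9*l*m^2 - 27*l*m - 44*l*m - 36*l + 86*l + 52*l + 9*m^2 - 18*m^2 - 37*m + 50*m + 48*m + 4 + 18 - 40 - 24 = l^2*(10*m - 60) + l*(9*m^2 - 71*m + 102) - 9*m^2 + 61*m - 42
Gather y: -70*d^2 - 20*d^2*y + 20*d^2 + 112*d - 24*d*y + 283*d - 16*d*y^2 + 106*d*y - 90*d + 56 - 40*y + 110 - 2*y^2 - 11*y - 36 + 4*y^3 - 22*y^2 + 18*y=-50*d^2 + 305*d + 4*y^3 + y^2*(-16*d - 24) + y*(-20*d^2 + 82*d - 33) + 130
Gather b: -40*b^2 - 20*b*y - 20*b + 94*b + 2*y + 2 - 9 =-40*b^2 + b*(74 - 20*y) + 2*y - 7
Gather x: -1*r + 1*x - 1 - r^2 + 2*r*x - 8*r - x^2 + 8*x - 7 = -r^2 - 9*r - x^2 + x*(2*r + 9) - 8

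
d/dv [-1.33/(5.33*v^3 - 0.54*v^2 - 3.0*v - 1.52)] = (21.2667*v^2 - 1.4364*v - 3.99)/(-5.33*v^3 + 0.54*v^2 + 3.0*v + 1.52)^2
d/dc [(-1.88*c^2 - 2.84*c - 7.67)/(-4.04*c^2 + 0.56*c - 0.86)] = (-12.5264*c^2 - 58.74*c + 6.7376)/(16.3216*c^4 - 4.5248*c^3 + 7.2624*c^2 - 0.9632*c + 0.7396)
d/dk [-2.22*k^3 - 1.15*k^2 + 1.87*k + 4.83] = -6.66*k^2 - 2.3*k + 1.87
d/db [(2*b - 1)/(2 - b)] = 3/(b - 2)^2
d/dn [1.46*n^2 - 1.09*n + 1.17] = 2.92*n - 1.09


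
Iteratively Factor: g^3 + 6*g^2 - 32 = (g + 4)*(g^2 + 2*g - 8) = (g + 4)^2*(g - 2)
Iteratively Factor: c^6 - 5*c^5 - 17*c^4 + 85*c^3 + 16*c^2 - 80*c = (c)*(c^5 - 5*c^4 - 17*c^3 + 85*c^2 + 16*c - 80) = c*(c + 4)*(c^4 - 9*c^3 + 19*c^2 + 9*c - 20) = c*(c - 5)*(c + 4)*(c^3 - 4*c^2 - c + 4) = c*(c - 5)*(c - 1)*(c + 4)*(c^2 - 3*c - 4) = c*(c - 5)*(c - 4)*(c - 1)*(c + 4)*(c + 1)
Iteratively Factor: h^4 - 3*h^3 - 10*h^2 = (h + 2)*(h^3 - 5*h^2) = h*(h + 2)*(h^2 - 5*h) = h*(h - 5)*(h + 2)*(h)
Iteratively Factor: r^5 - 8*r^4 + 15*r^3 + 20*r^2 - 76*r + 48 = (r - 1)*(r^4 - 7*r^3 + 8*r^2 + 28*r - 48) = (r - 2)*(r - 1)*(r^3 - 5*r^2 - 2*r + 24) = (r - 4)*(r - 2)*(r - 1)*(r^2 - r - 6) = (r - 4)*(r - 3)*(r - 2)*(r - 1)*(r + 2)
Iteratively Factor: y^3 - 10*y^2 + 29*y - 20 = (y - 4)*(y^2 - 6*y + 5) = (y - 4)*(y - 1)*(y - 5)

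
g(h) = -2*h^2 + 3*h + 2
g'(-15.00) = 63.00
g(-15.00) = -493.00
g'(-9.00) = 39.00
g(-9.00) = -187.00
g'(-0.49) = 4.96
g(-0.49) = 0.05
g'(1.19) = -1.76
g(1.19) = 2.74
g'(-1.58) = 9.32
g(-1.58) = -7.73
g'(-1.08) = 7.32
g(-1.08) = -3.57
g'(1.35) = -2.40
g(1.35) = 2.40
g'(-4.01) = 19.04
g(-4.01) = -42.19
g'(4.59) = -15.36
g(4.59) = -26.37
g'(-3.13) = 15.52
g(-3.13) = -26.98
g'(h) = 3 - 4*h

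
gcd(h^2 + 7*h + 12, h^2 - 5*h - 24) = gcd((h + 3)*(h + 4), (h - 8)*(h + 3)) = h + 3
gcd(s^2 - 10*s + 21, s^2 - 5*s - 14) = s - 7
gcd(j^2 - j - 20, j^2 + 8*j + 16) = j + 4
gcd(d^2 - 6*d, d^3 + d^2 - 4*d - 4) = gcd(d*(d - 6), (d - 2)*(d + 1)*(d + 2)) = 1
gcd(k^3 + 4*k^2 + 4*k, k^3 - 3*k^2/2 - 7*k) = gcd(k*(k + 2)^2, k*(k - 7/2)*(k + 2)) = k^2 + 2*k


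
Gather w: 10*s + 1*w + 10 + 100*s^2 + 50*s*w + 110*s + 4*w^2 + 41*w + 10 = 100*s^2 + 120*s + 4*w^2 + w*(50*s + 42) + 20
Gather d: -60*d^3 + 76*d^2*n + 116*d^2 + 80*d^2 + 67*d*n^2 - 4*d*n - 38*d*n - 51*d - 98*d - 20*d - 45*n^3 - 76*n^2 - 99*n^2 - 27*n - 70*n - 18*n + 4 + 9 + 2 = -60*d^3 + d^2*(76*n + 196) + d*(67*n^2 - 42*n - 169) - 45*n^3 - 175*n^2 - 115*n + 15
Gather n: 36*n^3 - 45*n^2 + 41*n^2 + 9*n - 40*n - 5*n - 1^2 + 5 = 36*n^3 - 4*n^2 - 36*n + 4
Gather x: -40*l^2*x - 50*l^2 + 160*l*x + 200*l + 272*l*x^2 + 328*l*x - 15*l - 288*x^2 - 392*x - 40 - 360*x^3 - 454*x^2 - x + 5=-50*l^2 + 185*l - 360*x^3 + x^2*(272*l - 742) + x*(-40*l^2 + 488*l - 393) - 35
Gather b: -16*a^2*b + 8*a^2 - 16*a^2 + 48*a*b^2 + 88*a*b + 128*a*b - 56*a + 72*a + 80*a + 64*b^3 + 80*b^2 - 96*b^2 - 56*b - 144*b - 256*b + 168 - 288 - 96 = -8*a^2 + 96*a + 64*b^3 + b^2*(48*a - 16) + b*(-16*a^2 + 216*a - 456) - 216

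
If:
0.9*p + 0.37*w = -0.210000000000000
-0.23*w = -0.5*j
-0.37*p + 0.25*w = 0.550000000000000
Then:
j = 0.53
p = -0.71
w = 1.15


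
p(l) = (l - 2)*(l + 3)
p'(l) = 2*l + 1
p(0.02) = -5.98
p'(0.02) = 1.04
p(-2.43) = -2.53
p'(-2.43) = -3.86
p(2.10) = 0.51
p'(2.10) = 5.20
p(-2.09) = -3.72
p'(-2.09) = -3.18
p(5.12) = 25.33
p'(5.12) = 11.24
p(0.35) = -5.53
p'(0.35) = 1.70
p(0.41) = -5.42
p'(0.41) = 1.82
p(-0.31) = -6.21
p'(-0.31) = 0.38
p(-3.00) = 0.00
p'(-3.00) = -5.00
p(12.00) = 150.00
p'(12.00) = 25.00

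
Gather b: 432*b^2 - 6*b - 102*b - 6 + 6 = 432*b^2 - 108*b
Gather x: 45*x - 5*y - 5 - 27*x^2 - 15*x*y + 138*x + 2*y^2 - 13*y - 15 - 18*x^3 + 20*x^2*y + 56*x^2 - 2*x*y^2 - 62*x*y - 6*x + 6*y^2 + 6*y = -18*x^3 + x^2*(20*y + 29) + x*(-2*y^2 - 77*y + 177) + 8*y^2 - 12*y - 20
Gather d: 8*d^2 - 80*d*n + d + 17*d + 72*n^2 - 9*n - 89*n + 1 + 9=8*d^2 + d*(18 - 80*n) + 72*n^2 - 98*n + 10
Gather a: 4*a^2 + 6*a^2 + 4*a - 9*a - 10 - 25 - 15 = 10*a^2 - 5*a - 50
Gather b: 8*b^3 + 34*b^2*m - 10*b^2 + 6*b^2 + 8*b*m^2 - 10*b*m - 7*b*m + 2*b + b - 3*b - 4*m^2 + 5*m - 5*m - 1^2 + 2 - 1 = 8*b^3 + b^2*(34*m - 4) + b*(8*m^2 - 17*m) - 4*m^2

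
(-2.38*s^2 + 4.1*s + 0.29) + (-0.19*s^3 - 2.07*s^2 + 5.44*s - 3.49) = -0.19*s^3 - 4.45*s^2 + 9.54*s - 3.2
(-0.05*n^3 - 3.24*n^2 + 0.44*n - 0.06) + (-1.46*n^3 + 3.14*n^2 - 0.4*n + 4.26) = -1.51*n^3 - 0.1*n^2 + 0.04*n + 4.2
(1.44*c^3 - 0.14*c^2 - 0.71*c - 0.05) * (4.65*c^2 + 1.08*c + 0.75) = 6.696*c^5 + 0.9042*c^4 - 2.3727*c^3 - 1.1043*c^2 - 0.5865*c - 0.0375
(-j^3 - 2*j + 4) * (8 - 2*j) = 2*j^4 - 8*j^3 + 4*j^2 - 24*j + 32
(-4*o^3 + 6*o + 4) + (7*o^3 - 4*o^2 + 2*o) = 3*o^3 - 4*o^2 + 8*o + 4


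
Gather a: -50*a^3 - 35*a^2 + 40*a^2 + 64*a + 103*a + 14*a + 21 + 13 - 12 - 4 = -50*a^3 + 5*a^2 + 181*a + 18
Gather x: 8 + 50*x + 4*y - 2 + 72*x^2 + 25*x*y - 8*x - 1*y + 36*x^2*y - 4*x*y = x^2*(36*y + 72) + x*(21*y + 42) + 3*y + 6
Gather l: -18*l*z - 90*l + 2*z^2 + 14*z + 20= l*(-18*z - 90) + 2*z^2 + 14*z + 20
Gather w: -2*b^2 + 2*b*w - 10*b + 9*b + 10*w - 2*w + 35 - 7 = -2*b^2 - b + w*(2*b + 8) + 28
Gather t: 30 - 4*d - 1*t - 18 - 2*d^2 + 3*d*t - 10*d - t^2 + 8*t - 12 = -2*d^2 - 14*d - t^2 + t*(3*d + 7)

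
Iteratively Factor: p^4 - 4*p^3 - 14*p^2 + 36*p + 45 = (p + 1)*(p^3 - 5*p^2 - 9*p + 45) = (p - 5)*(p + 1)*(p^2 - 9) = (p - 5)*(p - 3)*(p + 1)*(p + 3)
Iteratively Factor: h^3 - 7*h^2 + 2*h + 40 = (h + 2)*(h^2 - 9*h + 20) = (h - 4)*(h + 2)*(h - 5)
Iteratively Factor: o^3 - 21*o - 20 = (o + 1)*(o^2 - o - 20) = (o + 1)*(o + 4)*(o - 5)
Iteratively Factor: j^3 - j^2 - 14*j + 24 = (j - 3)*(j^2 + 2*j - 8) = (j - 3)*(j - 2)*(j + 4)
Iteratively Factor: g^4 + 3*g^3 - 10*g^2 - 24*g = (g)*(g^3 + 3*g^2 - 10*g - 24) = g*(g - 3)*(g^2 + 6*g + 8) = g*(g - 3)*(g + 4)*(g + 2)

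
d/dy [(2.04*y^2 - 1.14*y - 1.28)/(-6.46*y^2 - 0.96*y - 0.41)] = (-9.3228*y^2 - 18.2104*y - 0.7614)/(41.7316*y^4 + 12.4032*y^3 + 6.2188*y^2 + 0.7872*y + 0.1681)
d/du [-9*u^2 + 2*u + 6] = 2 - 18*u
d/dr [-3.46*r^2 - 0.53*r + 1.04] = -6.92*r - 0.53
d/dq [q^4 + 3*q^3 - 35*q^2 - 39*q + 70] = 4*q^3 + 9*q^2 - 70*q - 39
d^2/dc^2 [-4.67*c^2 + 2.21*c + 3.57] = -9.34000000000000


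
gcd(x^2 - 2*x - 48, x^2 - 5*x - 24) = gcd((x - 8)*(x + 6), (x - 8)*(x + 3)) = x - 8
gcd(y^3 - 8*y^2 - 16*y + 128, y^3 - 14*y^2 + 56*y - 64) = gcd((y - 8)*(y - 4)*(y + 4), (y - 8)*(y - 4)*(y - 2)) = y^2 - 12*y + 32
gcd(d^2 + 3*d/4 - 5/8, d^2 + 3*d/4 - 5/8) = d^2 + 3*d/4 - 5/8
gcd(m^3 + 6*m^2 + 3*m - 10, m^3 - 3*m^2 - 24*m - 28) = m + 2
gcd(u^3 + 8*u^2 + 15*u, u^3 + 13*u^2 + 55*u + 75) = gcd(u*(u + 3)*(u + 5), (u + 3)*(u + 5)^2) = u^2 + 8*u + 15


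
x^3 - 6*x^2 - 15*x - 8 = (x - 8)*(x + 1)^2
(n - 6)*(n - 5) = n^2 - 11*n + 30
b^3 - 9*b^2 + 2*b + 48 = (b - 8)*(b - 3)*(b + 2)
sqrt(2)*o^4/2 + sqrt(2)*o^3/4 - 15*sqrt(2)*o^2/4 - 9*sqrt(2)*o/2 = o*(o - 3)*(o + 3/2)*(sqrt(2)*o/2 + sqrt(2))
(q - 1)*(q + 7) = q^2 + 6*q - 7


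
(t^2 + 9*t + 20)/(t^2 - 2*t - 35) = (t + 4)/(t - 7)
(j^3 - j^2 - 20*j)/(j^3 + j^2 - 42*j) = (j^2 - j - 20)/(j^2 + j - 42)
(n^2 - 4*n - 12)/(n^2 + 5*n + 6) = (n - 6)/(n + 3)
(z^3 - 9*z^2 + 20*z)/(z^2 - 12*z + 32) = z*(z - 5)/(z - 8)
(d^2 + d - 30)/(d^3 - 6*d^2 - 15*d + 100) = (d + 6)/(d^2 - d - 20)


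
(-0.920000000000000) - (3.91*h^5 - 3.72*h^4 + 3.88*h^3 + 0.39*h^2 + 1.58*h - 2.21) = -3.91*h^5 + 3.72*h^4 - 3.88*h^3 - 0.39*h^2 - 1.58*h + 1.29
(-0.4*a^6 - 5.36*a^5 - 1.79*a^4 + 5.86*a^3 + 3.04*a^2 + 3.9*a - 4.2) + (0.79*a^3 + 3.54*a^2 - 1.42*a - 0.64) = -0.4*a^6 - 5.36*a^5 - 1.79*a^4 + 6.65*a^3 + 6.58*a^2 + 2.48*a - 4.84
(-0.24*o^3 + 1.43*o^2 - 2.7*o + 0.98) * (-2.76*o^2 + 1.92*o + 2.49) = 0.6624*o^5 - 4.4076*o^4 + 9.6*o^3 - 4.3281*o^2 - 4.8414*o + 2.4402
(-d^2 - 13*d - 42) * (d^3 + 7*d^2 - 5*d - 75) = -d^5 - 20*d^4 - 128*d^3 - 154*d^2 + 1185*d + 3150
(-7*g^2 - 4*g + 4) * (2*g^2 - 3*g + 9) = -14*g^4 + 13*g^3 - 43*g^2 - 48*g + 36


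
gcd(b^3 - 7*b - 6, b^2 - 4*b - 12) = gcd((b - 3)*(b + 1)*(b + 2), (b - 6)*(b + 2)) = b + 2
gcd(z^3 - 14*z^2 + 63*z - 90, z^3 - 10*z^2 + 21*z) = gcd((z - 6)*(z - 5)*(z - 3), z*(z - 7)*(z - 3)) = z - 3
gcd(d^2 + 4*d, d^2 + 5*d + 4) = d + 4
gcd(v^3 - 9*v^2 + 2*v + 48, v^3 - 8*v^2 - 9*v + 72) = v^2 - 11*v + 24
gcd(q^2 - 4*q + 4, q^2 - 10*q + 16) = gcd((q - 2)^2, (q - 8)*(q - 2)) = q - 2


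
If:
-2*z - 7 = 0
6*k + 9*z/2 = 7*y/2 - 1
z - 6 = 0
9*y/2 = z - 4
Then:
No Solution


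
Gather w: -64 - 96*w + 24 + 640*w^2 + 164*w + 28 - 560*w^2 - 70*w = 80*w^2 - 2*w - 12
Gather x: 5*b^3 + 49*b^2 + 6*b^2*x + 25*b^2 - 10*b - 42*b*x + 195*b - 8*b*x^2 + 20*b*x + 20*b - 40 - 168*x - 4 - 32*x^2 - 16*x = 5*b^3 + 74*b^2 + 205*b + x^2*(-8*b - 32) + x*(6*b^2 - 22*b - 184) - 44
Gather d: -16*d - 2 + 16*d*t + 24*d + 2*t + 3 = d*(16*t + 8) + 2*t + 1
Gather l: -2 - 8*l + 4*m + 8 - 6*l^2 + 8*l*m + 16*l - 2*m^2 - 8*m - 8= -6*l^2 + l*(8*m + 8) - 2*m^2 - 4*m - 2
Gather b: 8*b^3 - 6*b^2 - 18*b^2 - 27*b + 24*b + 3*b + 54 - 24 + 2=8*b^3 - 24*b^2 + 32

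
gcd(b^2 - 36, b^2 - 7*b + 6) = b - 6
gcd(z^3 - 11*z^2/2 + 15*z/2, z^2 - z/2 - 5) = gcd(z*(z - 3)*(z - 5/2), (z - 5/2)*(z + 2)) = z - 5/2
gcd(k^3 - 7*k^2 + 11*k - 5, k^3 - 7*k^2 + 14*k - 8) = k - 1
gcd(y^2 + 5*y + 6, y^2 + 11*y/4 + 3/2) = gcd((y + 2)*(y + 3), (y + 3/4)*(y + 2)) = y + 2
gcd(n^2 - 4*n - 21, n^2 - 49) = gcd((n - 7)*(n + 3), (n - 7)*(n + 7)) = n - 7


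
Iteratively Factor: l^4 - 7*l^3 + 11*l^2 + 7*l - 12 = (l + 1)*(l^3 - 8*l^2 + 19*l - 12) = (l - 1)*(l + 1)*(l^2 - 7*l + 12) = (l - 3)*(l - 1)*(l + 1)*(l - 4)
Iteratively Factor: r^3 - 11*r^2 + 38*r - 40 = (r - 2)*(r^2 - 9*r + 20) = (r - 5)*(r - 2)*(r - 4)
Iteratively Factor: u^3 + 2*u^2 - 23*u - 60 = (u + 3)*(u^2 - u - 20) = (u + 3)*(u + 4)*(u - 5)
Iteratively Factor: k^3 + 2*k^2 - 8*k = (k + 4)*(k^2 - 2*k) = k*(k + 4)*(k - 2)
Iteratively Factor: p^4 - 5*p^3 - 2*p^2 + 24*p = (p + 2)*(p^3 - 7*p^2 + 12*p) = (p - 4)*(p + 2)*(p^2 - 3*p) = p*(p - 4)*(p + 2)*(p - 3)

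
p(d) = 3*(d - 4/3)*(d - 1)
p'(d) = 6*d - 7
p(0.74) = 0.46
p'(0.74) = -2.56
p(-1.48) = 20.93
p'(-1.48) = -15.88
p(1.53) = 0.31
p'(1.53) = 2.18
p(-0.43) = 7.56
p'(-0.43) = -9.58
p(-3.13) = 55.30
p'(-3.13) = -25.78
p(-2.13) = 32.52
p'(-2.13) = -19.78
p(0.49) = 1.29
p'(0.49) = -4.06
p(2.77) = 7.63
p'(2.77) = 9.62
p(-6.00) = 154.00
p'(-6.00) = -43.00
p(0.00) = 4.00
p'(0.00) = -7.00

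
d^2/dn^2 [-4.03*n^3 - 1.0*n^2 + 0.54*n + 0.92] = -24.18*n - 2.0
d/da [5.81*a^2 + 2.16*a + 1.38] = 11.62*a + 2.16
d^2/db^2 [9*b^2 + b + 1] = 18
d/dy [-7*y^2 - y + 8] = -14*y - 1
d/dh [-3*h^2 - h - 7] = -6*h - 1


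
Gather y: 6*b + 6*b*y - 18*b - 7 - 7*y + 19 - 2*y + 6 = -12*b + y*(6*b - 9) + 18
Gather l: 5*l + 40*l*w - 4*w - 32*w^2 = l*(40*w + 5) - 32*w^2 - 4*w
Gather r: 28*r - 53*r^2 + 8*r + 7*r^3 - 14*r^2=7*r^3 - 67*r^2 + 36*r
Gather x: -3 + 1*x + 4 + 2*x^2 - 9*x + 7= 2*x^2 - 8*x + 8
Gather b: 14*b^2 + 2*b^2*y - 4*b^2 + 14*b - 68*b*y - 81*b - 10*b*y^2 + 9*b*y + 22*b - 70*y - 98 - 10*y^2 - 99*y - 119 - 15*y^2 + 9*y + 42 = b^2*(2*y + 10) + b*(-10*y^2 - 59*y - 45) - 25*y^2 - 160*y - 175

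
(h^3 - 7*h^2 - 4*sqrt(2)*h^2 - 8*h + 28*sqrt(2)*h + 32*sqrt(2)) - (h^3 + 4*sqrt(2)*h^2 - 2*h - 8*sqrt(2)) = -8*sqrt(2)*h^2 - 7*h^2 - 6*h + 28*sqrt(2)*h + 40*sqrt(2)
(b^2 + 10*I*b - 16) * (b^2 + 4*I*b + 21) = b^4 + 14*I*b^3 - 35*b^2 + 146*I*b - 336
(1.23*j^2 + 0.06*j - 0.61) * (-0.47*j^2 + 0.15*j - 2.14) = -0.5781*j^4 + 0.1563*j^3 - 2.3365*j^2 - 0.2199*j + 1.3054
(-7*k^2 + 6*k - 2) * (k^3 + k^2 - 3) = -7*k^5 - k^4 + 4*k^3 + 19*k^2 - 18*k + 6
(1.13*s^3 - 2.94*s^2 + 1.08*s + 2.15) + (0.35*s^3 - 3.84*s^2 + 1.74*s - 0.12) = 1.48*s^3 - 6.78*s^2 + 2.82*s + 2.03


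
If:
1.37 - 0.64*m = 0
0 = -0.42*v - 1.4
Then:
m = 2.14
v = -3.33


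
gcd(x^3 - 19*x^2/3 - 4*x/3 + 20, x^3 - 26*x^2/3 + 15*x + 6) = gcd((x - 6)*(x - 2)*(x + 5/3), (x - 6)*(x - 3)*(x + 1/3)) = x - 6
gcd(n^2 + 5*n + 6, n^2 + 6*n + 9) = n + 3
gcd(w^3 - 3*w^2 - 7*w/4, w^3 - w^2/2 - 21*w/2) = w^2 - 7*w/2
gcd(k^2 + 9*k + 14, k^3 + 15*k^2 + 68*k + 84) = k^2 + 9*k + 14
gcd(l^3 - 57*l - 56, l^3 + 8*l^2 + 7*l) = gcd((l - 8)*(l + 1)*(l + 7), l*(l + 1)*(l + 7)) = l^2 + 8*l + 7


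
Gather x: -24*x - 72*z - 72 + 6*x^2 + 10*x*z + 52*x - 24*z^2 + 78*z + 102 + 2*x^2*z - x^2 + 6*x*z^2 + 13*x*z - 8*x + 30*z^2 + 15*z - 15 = x^2*(2*z + 5) + x*(6*z^2 + 23*z + 20) + 6*z^2 + 21*z + 15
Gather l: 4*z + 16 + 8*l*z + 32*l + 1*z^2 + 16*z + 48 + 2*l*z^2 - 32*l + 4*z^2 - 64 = l*(2*z^2 + 8*z) + 5*z^2 + 20*z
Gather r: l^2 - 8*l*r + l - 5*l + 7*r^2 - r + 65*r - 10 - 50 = l^2 - 4*l + 7*r^2 + r*(64 - 8*l) - 60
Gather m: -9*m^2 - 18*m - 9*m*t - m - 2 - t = -9*m^2 + m*(-9*t - 19) - t - 2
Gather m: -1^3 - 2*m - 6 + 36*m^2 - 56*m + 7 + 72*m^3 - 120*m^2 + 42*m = 72*m^3 - 84*m^2 - 16*m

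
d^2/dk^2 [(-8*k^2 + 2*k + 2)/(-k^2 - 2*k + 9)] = 4*(-9*k^3 + 105*k^2 - 33*k + 293)/(k^6 + 6*k^5 - 15*k^4 - 100*k^3 + 135*k^2 + 486*k - 729)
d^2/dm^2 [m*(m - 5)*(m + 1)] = 6*m - 8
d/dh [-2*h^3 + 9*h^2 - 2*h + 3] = -6*h^2 + 18*h - 2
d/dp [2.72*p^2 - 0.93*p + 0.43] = 5.44*p - 0.93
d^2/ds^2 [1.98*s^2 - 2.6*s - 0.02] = 3.96000000000000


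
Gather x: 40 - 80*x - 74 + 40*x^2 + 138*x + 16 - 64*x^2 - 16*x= -24*x^2 + 42*x - 18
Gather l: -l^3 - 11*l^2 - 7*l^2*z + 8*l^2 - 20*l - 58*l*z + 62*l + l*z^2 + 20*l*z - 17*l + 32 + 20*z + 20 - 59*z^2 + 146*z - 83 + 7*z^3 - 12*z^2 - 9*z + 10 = -l^3 + l^2*(-7*z - 3) + l*(z^2 - 38*z + 25) + 7*z^3 - 71*z^2 + 157*z - 21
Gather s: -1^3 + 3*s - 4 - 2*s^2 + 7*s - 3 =-2*s^2 + 10*s - 8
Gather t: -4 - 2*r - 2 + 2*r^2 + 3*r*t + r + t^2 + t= 2*r^2 - r + t^2 + t*(3*r + 1) - 6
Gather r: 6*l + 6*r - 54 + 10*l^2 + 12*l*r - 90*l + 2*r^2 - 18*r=10*l^2 - 84*l + 2*r^2 + r*(12*l - 12) - 54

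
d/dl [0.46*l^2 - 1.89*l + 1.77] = 0.92*l - 1.89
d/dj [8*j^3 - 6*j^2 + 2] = 12*j*(2*j - 1)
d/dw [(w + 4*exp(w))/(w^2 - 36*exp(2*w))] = (-2*(w + 4*exp(w))*(w - 36*exp(2*w)) + (w^2 - 36*exp(2*w))*(4*exp(w) + 1))/(w^2 - 36*exp(2*w))^2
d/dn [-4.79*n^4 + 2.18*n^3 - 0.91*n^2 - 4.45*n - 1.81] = -19.16*n^3 + 6.54*n^2 - 1.82*n - 4.45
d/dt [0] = 0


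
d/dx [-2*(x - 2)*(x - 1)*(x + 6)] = -6*x^2 - 12*x + 32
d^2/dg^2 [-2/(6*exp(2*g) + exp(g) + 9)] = 2*(-2*(12*exp(g) + 1)^2*exp(g) + (24*exp(g) + 1)*(6*exp(2*g) + exp(g) + 9))*exp(g)/(6*exp(2*g) + exp(g) + 9)^3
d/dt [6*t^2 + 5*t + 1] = 12*t + 5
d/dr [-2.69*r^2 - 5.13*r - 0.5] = -5.38*r - 5.13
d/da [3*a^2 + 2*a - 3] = 6*a + 2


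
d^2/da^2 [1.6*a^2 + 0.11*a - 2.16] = 3.20000000000000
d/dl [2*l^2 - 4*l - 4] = 4*l - 4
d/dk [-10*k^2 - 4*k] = -20*k - 4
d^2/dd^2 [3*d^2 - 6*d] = 6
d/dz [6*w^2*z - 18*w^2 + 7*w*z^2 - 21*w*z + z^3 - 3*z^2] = 6*w^2 + 14*w*z - 21*w + 3*z^2 - 6*z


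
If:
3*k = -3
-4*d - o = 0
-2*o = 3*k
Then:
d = -3/8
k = -1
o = 3/2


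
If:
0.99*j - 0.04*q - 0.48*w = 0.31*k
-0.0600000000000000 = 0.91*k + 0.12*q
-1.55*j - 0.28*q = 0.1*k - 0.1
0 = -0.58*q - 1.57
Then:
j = 0.53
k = 0.29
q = -2.71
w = 1.14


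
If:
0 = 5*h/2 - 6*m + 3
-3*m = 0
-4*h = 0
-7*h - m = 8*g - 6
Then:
No Solution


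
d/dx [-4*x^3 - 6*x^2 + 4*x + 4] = -12*x^2 - 12*x + 4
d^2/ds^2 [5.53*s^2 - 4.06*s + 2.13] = 11.0600000000000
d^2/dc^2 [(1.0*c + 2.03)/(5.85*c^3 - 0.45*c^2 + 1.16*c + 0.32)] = (205.335*c^5 + 817.865099999999*c^4 - 98.6706*c^3 + 62.65593*c^2 - 28.29492*c + 5.305376)/(200.201625*c^9 - 46.200375*c^8 + 122.648175*c^7 + 14.440275*c^6 + 19.26558*c^5 + 11.40696*c^4 + 2.355776*c^3 + 1.153536*c^2 + 0.356352*c + 0.032768)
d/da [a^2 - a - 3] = 2*a - 1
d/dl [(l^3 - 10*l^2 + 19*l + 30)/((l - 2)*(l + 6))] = (l^4 + 8*l^3 - 95*l^2 + 180*l - 348)/(l^4 + 8*l^3 - 8*l^2 - 96*l + 144)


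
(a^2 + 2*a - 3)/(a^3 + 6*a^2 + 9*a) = (a - 1)/(a*(a + 3))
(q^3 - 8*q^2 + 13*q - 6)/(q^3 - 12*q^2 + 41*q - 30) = (q - 1)/(q - 5)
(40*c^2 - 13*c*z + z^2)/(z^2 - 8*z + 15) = (40*c^2 - 13*c*z + z^2)/(z^2 - 8*z + 15)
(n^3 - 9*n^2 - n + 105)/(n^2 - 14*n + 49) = (n^2 - 2*n - 15)/(n - 7)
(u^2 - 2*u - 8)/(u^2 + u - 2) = (u - 4)/(u - 1)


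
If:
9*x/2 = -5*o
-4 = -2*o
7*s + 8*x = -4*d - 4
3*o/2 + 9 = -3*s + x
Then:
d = 317/27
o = 2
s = -128/27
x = -20/9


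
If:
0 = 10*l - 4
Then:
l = 2/5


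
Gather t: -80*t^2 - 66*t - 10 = -80*t^2 - 66*t - 10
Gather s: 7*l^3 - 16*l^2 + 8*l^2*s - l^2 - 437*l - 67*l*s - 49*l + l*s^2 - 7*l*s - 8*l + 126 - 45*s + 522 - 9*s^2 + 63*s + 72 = 7*l^3 - 17*l^2 - 494*l + s^2*(l - 9) + s*(8*l^2 - 74*l + 18) + 720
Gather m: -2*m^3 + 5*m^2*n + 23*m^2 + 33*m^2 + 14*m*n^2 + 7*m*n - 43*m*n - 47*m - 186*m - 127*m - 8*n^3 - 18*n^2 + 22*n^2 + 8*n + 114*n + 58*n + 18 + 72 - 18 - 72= -2*m^3 + m^2*(5*n + 56) + m*(14*n^2 - 36*n - 360) - 8*n^3 + 4*n^2 + 180*n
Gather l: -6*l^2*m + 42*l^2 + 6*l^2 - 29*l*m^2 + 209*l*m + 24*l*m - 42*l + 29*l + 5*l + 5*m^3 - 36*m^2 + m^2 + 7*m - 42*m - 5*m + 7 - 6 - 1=l^2*(48 - 6*m) + l*(-29*m^2 + 233*m - 8) + 5*m^3 - 35*m^2 - 40*m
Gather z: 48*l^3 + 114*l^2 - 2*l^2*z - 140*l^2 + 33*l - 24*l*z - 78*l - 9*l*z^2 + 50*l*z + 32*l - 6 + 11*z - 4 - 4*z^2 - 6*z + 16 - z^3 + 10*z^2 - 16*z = 48*l^3 - 26*l^2 - 13*l - z^3 + z^2*(6 - 9*l) + z*(-2*l^2 + 26*l - 11) + 6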